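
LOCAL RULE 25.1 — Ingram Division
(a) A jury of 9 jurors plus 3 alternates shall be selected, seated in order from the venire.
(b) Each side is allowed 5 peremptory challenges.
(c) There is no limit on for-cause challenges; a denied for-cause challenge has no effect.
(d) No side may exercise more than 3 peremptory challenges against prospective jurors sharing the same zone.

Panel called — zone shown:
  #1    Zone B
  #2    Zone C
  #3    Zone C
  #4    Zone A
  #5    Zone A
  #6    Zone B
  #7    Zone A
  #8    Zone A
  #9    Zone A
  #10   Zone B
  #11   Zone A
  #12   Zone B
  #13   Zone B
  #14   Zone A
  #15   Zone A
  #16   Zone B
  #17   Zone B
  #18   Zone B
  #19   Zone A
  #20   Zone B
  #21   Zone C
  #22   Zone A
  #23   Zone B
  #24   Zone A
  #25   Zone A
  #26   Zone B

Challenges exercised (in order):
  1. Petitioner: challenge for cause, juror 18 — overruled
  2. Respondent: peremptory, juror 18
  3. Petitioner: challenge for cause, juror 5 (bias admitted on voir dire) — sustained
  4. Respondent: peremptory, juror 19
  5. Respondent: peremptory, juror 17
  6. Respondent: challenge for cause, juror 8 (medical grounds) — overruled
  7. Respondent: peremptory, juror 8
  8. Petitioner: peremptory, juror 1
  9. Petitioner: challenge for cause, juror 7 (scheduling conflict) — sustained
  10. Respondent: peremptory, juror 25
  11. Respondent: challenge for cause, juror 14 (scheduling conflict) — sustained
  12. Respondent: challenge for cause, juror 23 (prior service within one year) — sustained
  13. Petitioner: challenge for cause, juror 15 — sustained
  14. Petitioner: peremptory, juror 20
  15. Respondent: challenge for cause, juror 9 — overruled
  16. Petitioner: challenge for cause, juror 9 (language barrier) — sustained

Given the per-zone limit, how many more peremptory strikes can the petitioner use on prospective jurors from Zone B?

Petitioner peremptories so far: #1, #20 — 2 of 5 used, 3 left overall.
Against Zone B: #1, #20 — 2 used; per-zone cap 3 leaves 1.
Binding limit: min(3, 1) = 1.

1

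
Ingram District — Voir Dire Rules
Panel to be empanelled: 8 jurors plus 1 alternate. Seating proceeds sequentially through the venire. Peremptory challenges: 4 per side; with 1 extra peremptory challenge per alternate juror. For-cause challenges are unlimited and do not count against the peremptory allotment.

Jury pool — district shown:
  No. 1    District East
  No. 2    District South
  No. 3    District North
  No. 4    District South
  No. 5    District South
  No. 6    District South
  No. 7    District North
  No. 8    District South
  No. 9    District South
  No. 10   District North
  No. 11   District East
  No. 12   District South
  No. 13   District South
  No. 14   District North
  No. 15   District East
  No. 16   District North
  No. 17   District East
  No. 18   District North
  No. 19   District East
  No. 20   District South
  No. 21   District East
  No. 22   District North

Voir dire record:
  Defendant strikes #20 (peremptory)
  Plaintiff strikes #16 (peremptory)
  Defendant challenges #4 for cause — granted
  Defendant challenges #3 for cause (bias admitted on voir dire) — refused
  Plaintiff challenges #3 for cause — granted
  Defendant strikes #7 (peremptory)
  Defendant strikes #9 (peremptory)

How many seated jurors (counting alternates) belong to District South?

Removed: #3, #4, #7, #9, #16, #20.
Seated (9 incl. alternates): #1, #2, #5, #6, #8, #10, #11, #12, #13.
Of those, in District South: #2, #5, #6, #8, #12, #13 → 6.

6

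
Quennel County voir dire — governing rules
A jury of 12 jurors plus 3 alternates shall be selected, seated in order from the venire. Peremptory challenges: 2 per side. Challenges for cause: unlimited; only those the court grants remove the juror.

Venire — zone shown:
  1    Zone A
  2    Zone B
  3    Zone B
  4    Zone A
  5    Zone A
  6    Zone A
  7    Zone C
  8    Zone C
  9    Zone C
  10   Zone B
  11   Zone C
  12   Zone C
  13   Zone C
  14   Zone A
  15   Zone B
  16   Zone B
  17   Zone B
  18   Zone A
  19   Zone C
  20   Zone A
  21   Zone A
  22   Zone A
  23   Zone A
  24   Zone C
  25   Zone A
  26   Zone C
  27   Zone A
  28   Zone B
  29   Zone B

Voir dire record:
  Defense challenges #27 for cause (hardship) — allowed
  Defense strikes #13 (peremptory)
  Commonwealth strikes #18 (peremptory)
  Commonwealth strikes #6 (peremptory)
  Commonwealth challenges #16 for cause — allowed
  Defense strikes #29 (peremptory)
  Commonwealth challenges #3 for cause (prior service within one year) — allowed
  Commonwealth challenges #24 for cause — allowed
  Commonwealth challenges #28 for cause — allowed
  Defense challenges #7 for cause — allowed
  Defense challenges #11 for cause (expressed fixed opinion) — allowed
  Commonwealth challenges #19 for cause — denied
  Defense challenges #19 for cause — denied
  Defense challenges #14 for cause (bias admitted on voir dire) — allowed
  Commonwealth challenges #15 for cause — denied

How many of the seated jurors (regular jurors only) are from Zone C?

4

Removed: #3, #6, #7, #11, #13, #14, #16, #18, #24, #27, #28, #29.
Seated jurors 1–12: #1, #2, #4, #5, #8, #9, #10, #12, #15, #17, #19, #20 (alternates #21, #22, #23 not counted).
Of those, in Zone C: #8, #9, #12, #19 → 4.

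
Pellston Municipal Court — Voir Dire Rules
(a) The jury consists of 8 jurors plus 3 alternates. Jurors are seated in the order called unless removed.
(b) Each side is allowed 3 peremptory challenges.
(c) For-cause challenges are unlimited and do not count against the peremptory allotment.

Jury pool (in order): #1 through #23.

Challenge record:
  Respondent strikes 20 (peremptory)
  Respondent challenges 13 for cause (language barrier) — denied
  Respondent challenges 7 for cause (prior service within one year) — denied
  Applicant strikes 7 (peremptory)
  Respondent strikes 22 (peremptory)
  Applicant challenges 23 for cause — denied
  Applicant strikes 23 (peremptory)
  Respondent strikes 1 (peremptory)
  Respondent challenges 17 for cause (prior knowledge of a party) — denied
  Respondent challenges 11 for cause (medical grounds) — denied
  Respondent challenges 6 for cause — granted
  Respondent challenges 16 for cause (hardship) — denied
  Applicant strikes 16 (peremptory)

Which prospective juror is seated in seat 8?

11

Removed: #1, #6, #7, #16, #20, #22, #23. (#11, #13, #17 stay — for-cause denied.)
Seating in order: seats 1–8 → #2, #3, #4, #5, #8, #9, #10, #11; alternates → #12, #13, #14.
So seat 8 is #11.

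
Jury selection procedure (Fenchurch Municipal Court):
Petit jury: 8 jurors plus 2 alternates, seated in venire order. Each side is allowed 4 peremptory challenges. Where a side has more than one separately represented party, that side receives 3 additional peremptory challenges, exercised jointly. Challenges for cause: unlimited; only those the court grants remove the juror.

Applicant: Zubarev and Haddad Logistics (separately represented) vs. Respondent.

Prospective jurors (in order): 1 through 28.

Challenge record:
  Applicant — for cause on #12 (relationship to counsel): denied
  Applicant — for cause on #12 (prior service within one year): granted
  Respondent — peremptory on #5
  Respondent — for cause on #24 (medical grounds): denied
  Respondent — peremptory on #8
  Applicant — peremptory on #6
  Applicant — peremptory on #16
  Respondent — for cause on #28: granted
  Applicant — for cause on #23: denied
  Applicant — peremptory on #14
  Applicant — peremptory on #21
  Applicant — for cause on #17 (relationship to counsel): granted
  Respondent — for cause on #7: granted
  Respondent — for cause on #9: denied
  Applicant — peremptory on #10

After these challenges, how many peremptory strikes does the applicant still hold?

2

Applicant allotment: 4 base + 3 multi-party = 7.
Applicant peremptories used: #6, #16, #14, #21, #10 — 5 (for-cause on #12, #12, #23, #17 don't count).
Remaining: 7 − 5 = 2.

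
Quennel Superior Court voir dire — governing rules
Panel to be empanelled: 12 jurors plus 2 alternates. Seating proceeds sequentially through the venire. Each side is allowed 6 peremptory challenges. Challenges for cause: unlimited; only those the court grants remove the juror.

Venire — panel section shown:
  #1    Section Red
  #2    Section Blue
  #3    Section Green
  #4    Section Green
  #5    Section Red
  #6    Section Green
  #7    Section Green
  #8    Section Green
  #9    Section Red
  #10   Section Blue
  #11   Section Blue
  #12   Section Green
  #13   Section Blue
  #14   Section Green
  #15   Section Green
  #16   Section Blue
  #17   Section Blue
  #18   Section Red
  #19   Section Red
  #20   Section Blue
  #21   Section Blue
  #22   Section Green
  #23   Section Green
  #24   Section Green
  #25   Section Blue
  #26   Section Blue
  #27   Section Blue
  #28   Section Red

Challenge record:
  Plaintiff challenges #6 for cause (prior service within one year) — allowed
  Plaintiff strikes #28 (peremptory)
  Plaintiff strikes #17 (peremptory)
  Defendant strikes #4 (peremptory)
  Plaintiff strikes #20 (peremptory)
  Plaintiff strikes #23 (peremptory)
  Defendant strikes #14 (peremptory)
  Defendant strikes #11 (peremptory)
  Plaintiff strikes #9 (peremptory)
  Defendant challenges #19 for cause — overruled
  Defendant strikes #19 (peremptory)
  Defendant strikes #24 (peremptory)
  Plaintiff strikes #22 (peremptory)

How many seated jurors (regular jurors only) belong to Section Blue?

Removed: #4, #6, #9, #11, #14, #17, #19, #20, #22, #23, #24, #28.
Seated jurors 1–12: #1, #2, #3, #5, #7, #8, #10, #12, #13, #15, #16, #18 (alternates #21, #25 not counted).
Of those, in Section Blue: #2, #10, #13, #16 → 4.

4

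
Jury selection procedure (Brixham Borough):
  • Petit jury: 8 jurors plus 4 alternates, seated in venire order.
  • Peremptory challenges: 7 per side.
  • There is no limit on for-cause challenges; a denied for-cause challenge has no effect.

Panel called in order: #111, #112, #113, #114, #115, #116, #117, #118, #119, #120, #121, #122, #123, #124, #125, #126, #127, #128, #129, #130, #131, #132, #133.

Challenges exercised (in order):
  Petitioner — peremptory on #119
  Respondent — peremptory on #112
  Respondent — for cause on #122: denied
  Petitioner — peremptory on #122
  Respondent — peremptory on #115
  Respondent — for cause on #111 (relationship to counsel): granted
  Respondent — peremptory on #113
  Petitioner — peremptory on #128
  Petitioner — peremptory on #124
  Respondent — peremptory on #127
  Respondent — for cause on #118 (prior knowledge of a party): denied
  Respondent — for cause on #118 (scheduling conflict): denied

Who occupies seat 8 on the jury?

125

Removed: #111, #112, #113, #115, #119, #122, #124, #127, #128. (#118 stays — for-cause denied.)
Filling seats in venire order through position 8: #114, #116, #117, #118, #120, #121, #123, #125.
So seat 8 is #125.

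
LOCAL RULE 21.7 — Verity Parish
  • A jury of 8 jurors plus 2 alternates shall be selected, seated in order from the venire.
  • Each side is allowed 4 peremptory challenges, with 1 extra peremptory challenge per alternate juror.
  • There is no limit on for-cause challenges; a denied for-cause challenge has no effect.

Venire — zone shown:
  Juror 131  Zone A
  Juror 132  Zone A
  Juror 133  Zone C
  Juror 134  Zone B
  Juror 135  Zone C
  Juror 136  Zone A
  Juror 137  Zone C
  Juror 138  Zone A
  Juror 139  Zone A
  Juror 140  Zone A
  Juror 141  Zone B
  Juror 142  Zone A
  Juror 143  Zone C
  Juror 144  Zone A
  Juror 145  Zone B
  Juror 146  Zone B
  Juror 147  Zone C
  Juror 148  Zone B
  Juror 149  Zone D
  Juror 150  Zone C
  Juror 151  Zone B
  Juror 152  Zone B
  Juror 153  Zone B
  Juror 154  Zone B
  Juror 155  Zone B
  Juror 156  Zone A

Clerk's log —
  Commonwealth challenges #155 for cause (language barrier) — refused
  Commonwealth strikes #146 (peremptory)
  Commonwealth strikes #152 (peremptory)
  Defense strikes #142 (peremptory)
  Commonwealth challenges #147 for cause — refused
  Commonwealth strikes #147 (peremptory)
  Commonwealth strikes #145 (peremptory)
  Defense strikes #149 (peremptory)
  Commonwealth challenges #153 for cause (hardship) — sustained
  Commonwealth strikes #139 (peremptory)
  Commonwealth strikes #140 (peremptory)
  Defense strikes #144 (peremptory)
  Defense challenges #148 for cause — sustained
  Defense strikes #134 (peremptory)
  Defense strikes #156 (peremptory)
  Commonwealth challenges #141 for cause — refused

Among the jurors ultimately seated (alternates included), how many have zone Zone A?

4

Removed: #134, #139, #140, #142, #144, #145, #146, #147, #148, #149, #152, #153, #156.
Seated (10 incl. alternates): #131, #132, #133, #135, #136, #137, #138, #141, #143, #150.
Of those, in Zone A: #131, #132, #136, #138 → 4.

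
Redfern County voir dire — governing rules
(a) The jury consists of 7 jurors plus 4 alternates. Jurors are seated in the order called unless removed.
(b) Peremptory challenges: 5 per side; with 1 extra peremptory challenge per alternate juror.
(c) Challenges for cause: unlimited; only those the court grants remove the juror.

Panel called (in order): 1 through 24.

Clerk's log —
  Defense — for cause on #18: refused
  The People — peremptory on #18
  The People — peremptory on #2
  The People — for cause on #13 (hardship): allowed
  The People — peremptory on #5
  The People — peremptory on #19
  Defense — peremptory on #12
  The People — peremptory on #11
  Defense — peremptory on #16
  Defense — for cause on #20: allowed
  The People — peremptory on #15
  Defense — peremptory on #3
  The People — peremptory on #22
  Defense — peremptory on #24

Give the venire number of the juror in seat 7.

Removed: #2, #3, #5, #11, #12, #13, #15, #16, #18, #19, #20, #22, #24.
Seating in order: seats 1–7 → #1, #4, #6, #7, #8, #9, #10; alternates → #14, #17, #21, #23.
So seat 7 is #10.

10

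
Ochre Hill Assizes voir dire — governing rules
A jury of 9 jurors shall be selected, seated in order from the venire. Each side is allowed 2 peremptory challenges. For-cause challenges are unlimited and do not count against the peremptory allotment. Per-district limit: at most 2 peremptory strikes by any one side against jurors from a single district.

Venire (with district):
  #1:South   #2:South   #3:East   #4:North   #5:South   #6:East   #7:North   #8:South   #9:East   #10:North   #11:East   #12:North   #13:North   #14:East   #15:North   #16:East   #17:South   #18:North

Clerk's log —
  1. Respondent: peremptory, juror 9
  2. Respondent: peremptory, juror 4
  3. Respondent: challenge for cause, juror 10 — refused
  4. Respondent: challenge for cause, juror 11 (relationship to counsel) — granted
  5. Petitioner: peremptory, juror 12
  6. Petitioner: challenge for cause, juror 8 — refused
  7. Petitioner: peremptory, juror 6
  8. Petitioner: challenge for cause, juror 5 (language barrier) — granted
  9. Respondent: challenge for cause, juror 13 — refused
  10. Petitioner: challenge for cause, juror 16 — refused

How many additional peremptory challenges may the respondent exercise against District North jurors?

Respondent peremptories so far: #9, #4 — 2 of 2 used, 0 left overall.
Against District North: #4 — 1 used; per-district cap 2 leaves 1.
Binding limit: min(0, 1) = 0.

0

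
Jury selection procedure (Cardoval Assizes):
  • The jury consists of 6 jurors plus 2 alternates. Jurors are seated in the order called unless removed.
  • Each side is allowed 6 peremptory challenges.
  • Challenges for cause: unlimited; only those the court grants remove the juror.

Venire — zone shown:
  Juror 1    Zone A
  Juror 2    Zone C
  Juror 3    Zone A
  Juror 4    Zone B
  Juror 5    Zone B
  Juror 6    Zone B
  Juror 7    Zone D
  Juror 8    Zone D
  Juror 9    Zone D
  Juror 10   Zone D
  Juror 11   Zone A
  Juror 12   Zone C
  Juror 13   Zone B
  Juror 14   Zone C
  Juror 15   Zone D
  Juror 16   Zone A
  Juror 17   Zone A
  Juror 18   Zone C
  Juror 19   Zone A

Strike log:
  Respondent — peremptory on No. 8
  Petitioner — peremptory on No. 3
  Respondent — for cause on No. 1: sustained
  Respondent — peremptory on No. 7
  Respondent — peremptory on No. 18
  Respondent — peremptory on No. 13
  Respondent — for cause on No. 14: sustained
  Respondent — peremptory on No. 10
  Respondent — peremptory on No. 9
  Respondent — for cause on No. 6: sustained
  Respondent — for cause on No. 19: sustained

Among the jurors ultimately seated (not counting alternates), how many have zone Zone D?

Removed: #1, #3, #6, #7, #8, #9, #10, #13, #14, #18, #19.
Seated jurors 1–6: #2, #4, #5, #11, #12, #15 (alternates #16, #17 not counted).
Of those, in Zone D: #15 → 1.

1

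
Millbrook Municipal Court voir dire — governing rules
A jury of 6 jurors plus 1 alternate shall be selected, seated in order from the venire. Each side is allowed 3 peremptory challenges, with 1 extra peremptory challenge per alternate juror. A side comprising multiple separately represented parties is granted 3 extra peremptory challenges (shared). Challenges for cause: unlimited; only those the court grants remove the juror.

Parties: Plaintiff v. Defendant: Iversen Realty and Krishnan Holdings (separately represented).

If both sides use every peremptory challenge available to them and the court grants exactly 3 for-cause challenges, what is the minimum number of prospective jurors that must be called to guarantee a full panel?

21

Seats to fill: 6 + 1 alternates = 7.
Peremptories — Plaintiff: 3 + 1×1 = 4; Defendant: 3 + 1×1 + 3 = 7; total 11.
For-cause removals: 3.
Minimum venire: 7 + 11 + 3 = 21.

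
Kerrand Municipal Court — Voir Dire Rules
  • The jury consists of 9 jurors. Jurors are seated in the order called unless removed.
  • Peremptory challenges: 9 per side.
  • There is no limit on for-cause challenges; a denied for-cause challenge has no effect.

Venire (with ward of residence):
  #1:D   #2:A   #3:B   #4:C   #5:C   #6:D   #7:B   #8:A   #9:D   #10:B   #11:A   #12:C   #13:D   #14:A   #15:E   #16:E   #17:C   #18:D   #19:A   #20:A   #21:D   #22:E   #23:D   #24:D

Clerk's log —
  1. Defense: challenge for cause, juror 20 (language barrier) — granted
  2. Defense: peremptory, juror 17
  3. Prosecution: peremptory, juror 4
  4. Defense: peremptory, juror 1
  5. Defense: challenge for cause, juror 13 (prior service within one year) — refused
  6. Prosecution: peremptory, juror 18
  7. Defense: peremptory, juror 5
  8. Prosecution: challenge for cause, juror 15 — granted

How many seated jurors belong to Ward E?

0

Removed: #1, #4, #5, #15, #17, #18, #20.
Seated jurors 1–9: #2, #3, #6, #7, #8, #9, #10, #11, #12.
None of those are in Ward E → 0.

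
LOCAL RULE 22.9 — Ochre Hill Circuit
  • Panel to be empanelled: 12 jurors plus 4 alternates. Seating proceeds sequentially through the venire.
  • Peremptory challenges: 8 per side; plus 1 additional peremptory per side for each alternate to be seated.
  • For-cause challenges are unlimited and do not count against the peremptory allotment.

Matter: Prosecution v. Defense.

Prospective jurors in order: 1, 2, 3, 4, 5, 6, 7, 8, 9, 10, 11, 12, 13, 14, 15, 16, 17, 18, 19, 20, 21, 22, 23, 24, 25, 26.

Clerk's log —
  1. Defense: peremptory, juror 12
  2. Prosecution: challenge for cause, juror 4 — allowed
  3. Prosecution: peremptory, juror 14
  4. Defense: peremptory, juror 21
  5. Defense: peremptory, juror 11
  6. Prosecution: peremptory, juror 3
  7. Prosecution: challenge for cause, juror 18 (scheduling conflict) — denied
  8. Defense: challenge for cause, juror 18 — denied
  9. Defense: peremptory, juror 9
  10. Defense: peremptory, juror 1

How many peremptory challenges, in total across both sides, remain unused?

17

Prosecution allotment: 8 base + 1 × 4 alternates = 12. Defense allotment: 8 base + 1 × 4 alternates = 12.
Prosecution peremptories used: #14, #3 — 2 (for-cause on #4, #18 don't count).
Defense peremptories used: #12, #21, #11, #9, #1 — 5 (the for-cause on #18 doesn't count).
Remaining: (12 − 2) + (12 − 5) = 17.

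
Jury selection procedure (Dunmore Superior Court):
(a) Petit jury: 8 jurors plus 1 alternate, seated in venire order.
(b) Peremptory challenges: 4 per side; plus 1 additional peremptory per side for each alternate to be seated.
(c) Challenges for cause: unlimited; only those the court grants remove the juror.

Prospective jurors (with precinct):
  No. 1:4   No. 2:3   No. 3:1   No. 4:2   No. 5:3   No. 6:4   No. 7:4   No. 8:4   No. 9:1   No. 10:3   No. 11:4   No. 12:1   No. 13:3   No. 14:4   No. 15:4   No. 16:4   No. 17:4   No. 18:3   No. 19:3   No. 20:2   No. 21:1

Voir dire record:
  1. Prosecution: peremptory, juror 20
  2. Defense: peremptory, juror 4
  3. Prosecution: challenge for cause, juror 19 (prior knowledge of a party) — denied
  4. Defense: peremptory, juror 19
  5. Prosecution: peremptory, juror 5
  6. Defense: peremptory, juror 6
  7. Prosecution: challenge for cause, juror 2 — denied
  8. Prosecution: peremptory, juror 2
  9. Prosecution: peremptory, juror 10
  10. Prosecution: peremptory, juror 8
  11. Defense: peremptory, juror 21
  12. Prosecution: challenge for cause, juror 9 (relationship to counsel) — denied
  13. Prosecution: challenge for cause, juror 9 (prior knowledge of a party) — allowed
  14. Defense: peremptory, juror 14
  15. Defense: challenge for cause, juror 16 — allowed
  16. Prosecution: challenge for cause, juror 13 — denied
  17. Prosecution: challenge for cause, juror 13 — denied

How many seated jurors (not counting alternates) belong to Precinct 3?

1

Removed: #2, #4, #5, #6, #8, #9, #10, #14, #16, #19, #20, #21.
Seated jurors 1–8: #1, #3, #7, #11, #12, #13, #15, #17 (alternates #18 not counted).
Of those, in Precinct 3: #13 → 1.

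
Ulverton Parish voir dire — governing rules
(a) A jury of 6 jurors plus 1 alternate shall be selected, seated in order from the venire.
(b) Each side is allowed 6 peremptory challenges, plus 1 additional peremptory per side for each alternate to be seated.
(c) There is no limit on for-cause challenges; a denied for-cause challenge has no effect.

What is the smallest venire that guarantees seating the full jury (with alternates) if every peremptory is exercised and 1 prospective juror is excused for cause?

Seats to fill: 6 + 1 alternates = 7.
Peremptories: 6 + 1×1 = 7 per side × 2 sides = 14.
For-cause removals: 1.
Minimum venire: 7 + 14 + 1 = 22.

22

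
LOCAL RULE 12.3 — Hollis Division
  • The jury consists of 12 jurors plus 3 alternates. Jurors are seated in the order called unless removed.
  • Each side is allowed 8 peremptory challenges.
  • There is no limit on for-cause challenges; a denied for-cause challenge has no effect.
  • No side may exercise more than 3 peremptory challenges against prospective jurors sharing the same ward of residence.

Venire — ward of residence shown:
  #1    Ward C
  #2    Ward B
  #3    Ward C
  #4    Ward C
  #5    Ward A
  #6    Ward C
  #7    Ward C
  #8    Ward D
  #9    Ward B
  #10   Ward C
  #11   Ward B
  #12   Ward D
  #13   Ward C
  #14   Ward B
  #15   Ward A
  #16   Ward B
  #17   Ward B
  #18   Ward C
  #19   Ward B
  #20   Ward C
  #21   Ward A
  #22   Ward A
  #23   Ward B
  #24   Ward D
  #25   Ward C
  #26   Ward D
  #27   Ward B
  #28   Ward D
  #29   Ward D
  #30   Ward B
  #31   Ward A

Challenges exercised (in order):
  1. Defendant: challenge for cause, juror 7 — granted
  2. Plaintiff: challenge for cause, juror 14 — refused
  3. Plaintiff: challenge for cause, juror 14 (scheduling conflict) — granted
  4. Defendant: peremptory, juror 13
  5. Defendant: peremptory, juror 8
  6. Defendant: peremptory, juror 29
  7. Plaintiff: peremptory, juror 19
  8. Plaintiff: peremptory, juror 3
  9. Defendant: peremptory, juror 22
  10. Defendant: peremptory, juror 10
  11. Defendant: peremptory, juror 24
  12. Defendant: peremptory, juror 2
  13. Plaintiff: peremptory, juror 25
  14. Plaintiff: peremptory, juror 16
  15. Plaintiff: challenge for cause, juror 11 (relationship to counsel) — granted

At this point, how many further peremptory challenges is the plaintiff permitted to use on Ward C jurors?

1

Plaintiff peremptories so far: #19, #3, #25, #16 — 4 of 8 used, 4 left overall.
Against Ward C: #3, #25 — 2 used; per-ward cap 3 leaves 1.
Binding limit: min(4, 1) = 1.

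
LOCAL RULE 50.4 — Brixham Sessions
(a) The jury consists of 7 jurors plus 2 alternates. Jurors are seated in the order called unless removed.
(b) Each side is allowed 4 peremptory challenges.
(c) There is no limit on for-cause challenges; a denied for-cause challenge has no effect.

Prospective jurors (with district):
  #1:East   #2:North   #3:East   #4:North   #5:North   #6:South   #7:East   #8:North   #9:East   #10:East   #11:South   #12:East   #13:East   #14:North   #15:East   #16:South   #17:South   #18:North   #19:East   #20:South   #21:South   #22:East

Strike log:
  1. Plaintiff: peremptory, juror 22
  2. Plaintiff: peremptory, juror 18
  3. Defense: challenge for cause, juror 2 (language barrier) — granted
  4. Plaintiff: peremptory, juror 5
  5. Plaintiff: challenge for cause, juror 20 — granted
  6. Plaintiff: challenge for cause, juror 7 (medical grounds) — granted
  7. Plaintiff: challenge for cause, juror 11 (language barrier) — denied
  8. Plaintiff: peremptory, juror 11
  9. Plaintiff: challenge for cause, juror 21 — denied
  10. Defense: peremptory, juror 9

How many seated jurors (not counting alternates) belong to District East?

4

Removed: #2, #5, #7, #9, #11, #18, #20, #22.
Seated jurors 1–7: #1, #3, #4, #6, #8, #10, #12 (alternates #13, #14 not counted).
Of those, in District East: #1, #3, #10, #12 → 4.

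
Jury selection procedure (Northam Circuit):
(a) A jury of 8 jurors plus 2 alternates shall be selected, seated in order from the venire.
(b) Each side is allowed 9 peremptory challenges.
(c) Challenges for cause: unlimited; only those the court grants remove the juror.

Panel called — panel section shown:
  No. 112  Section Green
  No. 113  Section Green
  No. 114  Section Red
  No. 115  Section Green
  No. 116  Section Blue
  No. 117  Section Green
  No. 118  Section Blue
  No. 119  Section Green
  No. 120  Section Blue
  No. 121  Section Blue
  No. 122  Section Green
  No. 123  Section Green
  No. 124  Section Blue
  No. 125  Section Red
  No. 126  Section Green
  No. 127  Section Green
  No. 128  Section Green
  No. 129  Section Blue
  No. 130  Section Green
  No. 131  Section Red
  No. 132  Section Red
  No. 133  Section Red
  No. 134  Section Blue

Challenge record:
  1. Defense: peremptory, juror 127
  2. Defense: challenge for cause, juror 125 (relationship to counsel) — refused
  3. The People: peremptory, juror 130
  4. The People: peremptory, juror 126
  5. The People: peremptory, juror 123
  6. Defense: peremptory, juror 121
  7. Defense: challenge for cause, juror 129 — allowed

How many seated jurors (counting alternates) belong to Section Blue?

Removed: #121, #123, #126, #127, #129, #130.
Seated (10 incl. alternates): #112, #113, #114, #115, #116, #117, #118, #119, #120, #122.
Of those, in Section Blue: #116, #118, #120 → 3.

3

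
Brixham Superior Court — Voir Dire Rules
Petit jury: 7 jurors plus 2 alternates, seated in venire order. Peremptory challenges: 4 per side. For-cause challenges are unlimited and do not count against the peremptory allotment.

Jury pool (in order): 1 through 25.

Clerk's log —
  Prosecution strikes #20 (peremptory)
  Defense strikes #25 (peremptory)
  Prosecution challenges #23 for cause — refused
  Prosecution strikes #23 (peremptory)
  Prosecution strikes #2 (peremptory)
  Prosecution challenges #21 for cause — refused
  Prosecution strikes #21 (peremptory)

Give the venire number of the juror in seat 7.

Removed: #2, #20, #21, #23, #25.
Seating in order: seats 1–7 → #1, #3, #4, #5, #6, #7, #8; alternates → #9, #10.
So seat 7 is #8.

8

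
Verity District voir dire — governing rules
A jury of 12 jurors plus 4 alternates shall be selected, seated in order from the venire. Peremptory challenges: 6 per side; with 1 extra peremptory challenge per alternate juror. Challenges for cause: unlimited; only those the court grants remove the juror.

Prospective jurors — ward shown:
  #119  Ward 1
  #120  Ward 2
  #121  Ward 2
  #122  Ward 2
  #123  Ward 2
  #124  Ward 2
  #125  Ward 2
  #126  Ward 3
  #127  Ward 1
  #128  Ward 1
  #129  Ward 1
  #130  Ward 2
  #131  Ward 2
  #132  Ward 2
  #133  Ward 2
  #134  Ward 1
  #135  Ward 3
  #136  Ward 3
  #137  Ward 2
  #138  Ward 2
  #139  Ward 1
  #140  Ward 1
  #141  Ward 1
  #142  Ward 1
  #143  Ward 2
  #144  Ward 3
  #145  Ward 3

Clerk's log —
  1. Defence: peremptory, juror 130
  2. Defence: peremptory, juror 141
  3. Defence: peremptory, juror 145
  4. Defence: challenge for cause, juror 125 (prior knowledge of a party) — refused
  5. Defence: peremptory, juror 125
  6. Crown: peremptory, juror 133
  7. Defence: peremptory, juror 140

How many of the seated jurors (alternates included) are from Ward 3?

Removed: #125, #130, #133, #140, #141, #145.
Seated (16 incl. alternates): #119, #120, #121, #122, #123, #124, #126, #127, #128, #129, #131, #132, #134, #135, #136, #137.
Of those, in Ward 3: #126, #135, #136 → 3.

3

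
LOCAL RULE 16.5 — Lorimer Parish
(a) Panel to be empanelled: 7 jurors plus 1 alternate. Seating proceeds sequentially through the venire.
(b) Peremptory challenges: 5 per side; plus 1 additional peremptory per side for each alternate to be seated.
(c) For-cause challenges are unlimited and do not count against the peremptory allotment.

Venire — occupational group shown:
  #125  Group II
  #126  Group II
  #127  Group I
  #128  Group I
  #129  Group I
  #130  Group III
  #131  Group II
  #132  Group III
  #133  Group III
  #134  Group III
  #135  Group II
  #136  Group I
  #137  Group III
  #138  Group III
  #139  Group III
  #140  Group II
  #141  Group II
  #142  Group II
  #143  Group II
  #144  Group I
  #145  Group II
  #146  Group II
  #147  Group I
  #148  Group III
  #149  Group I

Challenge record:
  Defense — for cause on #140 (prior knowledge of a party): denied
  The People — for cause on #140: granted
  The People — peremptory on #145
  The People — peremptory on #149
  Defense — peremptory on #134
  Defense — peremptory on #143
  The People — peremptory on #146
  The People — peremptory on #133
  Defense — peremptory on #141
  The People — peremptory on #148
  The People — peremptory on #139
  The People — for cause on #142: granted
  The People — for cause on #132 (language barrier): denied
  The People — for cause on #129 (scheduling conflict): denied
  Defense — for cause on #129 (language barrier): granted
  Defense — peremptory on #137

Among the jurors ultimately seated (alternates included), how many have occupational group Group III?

Removed: #129, #133, #134, #137, #139, #140, #141, #142, #143, #145, #146, #148, #149.
Seated (8 incl. alternates): #125, #126, #127, #128, #130, #131, #132, #135.
Of those, in Group III: #130, #132 → 2.

2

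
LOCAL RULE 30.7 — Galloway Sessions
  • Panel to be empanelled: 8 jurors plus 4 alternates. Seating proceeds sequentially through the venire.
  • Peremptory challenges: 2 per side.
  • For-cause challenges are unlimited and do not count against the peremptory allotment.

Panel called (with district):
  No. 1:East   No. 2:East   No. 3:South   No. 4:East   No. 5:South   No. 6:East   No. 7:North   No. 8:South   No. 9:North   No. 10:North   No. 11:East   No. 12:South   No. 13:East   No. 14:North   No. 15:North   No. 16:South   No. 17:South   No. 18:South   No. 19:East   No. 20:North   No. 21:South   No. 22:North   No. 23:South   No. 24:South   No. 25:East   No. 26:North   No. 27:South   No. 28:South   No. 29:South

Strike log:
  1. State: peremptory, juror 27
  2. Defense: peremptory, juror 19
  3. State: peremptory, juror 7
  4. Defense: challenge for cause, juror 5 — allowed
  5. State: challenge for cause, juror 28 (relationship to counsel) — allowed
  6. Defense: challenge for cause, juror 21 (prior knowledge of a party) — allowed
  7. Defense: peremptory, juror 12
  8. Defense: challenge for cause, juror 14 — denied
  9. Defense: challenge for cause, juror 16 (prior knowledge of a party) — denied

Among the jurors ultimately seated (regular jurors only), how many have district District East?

4

Removed: #5, #7, #12, #19, #21, #27, #28.
Seated jurors 1–8: #1, #2, #3, #4, #6, #8, #9, #10 (alternates #11, #13, #14, #15 not counted).
Of those, in District East: #1, #2, #4, #6 → 4.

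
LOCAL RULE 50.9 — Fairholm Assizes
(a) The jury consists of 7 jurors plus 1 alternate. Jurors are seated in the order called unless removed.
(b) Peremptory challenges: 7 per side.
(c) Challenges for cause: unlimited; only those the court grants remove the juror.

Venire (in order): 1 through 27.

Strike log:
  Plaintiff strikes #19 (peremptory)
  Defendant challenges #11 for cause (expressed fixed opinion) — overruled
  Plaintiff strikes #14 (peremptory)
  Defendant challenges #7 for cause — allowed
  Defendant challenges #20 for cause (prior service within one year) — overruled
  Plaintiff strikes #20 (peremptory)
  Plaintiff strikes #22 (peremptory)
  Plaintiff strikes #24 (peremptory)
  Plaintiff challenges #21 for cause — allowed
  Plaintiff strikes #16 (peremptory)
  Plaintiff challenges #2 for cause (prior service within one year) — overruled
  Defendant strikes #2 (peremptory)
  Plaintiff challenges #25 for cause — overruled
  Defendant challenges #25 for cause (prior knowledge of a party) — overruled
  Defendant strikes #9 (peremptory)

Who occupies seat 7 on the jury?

Removed: #2, #7, #9, #14, #16, #19, #20, #21, #22, #24. (#11, #25 stay — for-cause denied.)
Filling seats in venire order through position 7: #1, #3, #4, #5, #6, #8, #10.
So seat 7 is #10.

10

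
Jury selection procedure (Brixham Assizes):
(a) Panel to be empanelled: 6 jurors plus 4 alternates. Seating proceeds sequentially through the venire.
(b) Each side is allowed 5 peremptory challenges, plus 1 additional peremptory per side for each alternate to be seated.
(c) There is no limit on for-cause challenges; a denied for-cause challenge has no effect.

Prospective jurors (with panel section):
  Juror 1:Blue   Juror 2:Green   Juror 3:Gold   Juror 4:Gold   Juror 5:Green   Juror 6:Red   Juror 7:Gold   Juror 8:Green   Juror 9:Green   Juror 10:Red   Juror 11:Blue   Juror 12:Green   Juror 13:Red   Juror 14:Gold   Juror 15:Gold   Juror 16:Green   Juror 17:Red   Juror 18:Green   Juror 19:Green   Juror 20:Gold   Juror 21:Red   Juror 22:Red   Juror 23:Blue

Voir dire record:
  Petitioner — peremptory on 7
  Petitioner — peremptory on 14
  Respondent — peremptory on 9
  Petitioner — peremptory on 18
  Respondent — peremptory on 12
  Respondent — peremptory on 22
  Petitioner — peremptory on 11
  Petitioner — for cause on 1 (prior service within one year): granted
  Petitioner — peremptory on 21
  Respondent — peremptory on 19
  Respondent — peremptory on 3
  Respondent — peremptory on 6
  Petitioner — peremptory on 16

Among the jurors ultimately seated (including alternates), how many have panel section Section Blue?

Removed: #1, #3, #6, #7, #9, #11, #12, #14, #16, #18, #19, #21, #22.
Seated (10 incl. alternates): #2, #4, #5, #8, #10, #13, #15, #17, #20, #23.
Of those, in Section Blue: #23 → 1.

1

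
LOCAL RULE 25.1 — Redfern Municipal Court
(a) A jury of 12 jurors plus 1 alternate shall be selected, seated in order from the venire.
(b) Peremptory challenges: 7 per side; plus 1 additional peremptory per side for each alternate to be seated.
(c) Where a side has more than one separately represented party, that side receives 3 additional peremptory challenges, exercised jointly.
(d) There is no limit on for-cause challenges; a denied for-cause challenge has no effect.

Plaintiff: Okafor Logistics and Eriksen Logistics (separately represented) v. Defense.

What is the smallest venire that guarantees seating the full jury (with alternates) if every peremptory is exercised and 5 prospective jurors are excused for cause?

37

Seats to fill: 12 + 1 alternates = 13.
Peremptories — Plaintiff: 7 + 1×1 + 3 = 11; Defense: 7 + 1×1 = 8; total 19.
For-cause removals: 5.
Minimum venire: 13 + 19 + 5 = 37.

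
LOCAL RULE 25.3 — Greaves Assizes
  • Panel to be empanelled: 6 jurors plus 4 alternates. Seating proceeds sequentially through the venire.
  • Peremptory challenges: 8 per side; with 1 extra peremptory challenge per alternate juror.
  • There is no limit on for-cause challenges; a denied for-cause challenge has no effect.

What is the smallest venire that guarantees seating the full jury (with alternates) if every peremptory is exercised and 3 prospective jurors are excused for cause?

37

Seats to fill: 6 + 4 alternates = 10.
Peremptories: 8 + 1×4 = 12 per side × 2 sides = 24.
For-cause removals: 3.
Minimum venire: 10 + 24 + 3 = 37.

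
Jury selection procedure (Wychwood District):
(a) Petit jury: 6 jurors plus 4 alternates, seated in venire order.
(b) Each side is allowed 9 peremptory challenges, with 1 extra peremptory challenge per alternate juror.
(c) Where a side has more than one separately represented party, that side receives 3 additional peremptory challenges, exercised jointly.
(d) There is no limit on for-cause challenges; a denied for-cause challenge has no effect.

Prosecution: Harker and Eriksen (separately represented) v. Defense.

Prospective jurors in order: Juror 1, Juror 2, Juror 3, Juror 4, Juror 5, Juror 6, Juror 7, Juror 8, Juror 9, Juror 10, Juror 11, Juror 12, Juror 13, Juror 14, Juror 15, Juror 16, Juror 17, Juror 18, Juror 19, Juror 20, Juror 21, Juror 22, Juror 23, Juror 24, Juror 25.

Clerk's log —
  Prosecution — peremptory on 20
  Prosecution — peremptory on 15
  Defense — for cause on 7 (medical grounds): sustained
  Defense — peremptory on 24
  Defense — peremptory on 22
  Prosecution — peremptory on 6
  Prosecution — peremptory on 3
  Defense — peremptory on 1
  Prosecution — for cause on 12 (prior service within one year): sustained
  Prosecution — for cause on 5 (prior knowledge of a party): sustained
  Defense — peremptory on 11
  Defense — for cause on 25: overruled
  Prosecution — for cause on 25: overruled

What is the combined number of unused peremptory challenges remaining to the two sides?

21

Prosecution allotment: 9 base + 1 × 4 alternates + 3 multi-party = 16. Defense allotment: 9 base + 1 × 4 alternates = 13.
Prosecution peremptories used: #20, #15, #6, #3 — 4 (for-cause on #12, #5, #25 don't count).
Defense peremptories used: #24, #22, #1, #11 — 4 (for-cause on #7, #25 don't count).
Remaining: (16 − 4) + (13 − 4) = 21.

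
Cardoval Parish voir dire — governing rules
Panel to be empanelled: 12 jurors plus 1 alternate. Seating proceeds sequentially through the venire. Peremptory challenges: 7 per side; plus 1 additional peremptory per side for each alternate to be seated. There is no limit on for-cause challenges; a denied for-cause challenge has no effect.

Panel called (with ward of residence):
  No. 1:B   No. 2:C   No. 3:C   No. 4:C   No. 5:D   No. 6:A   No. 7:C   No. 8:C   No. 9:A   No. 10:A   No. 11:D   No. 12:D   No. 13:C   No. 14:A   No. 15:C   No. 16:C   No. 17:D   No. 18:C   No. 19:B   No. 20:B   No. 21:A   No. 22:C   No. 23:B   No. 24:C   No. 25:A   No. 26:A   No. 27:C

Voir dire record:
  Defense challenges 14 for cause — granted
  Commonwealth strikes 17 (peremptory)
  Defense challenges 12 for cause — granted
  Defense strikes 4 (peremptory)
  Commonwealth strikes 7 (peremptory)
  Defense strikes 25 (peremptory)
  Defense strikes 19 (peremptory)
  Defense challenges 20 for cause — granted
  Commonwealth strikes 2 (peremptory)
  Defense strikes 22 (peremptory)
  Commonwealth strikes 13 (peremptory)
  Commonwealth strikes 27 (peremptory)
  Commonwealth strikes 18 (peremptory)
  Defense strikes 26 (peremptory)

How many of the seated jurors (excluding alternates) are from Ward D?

Removed: #2, #4, #7, #12, #13, #14, #17, #18, #19, #20, #22, #25, #26, #27.
Seated jurors 1–12: #1, #3, #5, #6, #8, #9, #10, #11, #15, #16, #21, #23 (alternates #24 not counted).
Of those, in Ward D: #5, #11 → 2.

2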